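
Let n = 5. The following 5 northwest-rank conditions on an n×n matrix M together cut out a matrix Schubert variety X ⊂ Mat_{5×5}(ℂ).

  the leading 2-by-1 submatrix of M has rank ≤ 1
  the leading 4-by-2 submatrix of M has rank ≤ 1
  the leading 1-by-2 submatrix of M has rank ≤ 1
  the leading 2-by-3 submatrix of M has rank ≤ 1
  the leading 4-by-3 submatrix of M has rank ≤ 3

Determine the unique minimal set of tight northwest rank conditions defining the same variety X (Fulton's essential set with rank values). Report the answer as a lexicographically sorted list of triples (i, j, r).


Computing R[i][j] = min implied NW-rank bound (n=5, 5 conditions):

  row 1: 1, 1, 1, 1, 1
  row 2: 1, 1, 1, 2, 2
  row 3: 1, 1, 2, 3, 3
  row 4: 1, 1, 2, 3, 4
  row 5: 1, 2, 3, 4, 5

the unique w with this rank table is (1, 4, 3, 5, 2).

ℓ(w)=4; the 2 essential cells (i,j,r):

[(2, 3, 1), (4, 2, 1)]


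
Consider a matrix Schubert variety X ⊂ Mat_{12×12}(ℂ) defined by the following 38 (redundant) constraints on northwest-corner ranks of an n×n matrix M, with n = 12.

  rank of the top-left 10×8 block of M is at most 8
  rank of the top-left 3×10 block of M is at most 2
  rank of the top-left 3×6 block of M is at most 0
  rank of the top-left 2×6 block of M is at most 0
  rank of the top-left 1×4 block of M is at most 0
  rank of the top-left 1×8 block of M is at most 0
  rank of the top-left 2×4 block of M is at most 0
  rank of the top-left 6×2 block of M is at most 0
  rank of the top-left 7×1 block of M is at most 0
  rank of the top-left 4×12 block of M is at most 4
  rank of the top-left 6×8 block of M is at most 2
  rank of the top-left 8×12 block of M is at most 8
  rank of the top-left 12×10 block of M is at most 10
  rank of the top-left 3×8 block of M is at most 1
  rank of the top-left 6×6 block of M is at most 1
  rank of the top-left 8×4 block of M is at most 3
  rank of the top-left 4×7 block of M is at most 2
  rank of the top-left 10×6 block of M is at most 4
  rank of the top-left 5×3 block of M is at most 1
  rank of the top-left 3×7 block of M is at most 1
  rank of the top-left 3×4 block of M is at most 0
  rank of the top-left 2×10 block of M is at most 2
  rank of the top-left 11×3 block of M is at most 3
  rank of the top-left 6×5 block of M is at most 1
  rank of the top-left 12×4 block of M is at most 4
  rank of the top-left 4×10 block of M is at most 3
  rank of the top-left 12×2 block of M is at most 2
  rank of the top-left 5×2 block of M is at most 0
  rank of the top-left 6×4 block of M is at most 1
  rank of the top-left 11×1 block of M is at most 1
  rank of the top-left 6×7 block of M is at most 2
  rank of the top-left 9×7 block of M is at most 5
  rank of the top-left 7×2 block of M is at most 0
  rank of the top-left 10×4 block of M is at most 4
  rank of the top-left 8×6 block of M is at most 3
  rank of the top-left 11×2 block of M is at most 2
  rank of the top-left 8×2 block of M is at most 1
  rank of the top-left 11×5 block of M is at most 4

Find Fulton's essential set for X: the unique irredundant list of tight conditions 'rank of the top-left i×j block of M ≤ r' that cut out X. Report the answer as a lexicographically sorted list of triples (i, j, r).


Computing R[i][j] = min implied NW-rank bound (n=12, 38 conditions):

  i=1: 0 0 0 0 0 0 0 0 1 1 1 1
  i=2: 0 0 0 0 0 0 1 1 2 2 2 2
  i=3: 0 0 0 0 0 0 1 1 2 2 3 3
  i=4: 0 0 1 1 1 1 2 2 3 3 4 4
  i=5: 0 0 1 1 1 1 2 2 3 4 5 5
  i=6: 0 0 1 1 1 1 2 2 3 4 5 6
  i=7: 0 0 1 2 2 2 3 3 4 5 6 7
  i=8: 1 1 2 3 3 3 4 4 5 6 7 8
  i=9: 1 2 3 4 4 4 5 5 6 7 8 9
  i=10: 1 2 3 4 4 4 5 6 7 8 9 10
  i=11: 1 2 3 4 4 5 6 7 8 9 10 11
  i=12: 1 2 3 4 5 6 7 8 9 10 11 12

the unique w with this rank table is (9, 7, 11, 3, 10, 12, 4, 1, 2, 8, 6, 5).

Fulton essential set (9 of the 41 Rothe cells):

[(1, 8, 0), (3, 6, 0), (3, 8, 1), (3, 10, 2), (6, 6, 1), (6, 8, 2), (7, 2, 0), (10, 6, 4), (11, 5, 4)]


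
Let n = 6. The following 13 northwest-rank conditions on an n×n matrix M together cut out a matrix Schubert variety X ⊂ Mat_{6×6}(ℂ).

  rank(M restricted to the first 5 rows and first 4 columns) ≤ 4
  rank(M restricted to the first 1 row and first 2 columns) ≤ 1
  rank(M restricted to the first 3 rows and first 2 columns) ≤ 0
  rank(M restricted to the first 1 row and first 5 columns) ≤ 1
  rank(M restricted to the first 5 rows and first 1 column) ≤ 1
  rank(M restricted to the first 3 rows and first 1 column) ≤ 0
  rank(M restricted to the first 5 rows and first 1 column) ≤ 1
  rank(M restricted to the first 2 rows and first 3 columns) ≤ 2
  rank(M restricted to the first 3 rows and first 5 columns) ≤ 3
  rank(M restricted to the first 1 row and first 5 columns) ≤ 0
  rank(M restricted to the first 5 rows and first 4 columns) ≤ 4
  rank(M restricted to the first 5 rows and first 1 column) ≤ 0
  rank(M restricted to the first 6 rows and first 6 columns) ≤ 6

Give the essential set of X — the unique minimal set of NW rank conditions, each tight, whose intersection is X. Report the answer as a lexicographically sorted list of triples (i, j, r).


Propagating the 13 rank bounds to every northwest block:

  i=1: 0, 0, 0, 0, 0, 1
  i=2: 0, 0, 1, 1, 1, 2
  i=3: 0, 0, 1, 2, 2, 3
  i=4: 0, 1, 2, 3, 3, 4
  i=5: 0, 1, 2, 3, 4, 5
  i=6: 1, 2, 3, 4, 5, 6

hence w(1..6) = (6, 3, 4, 2, 5, 1).

|D(w)|=11, |Ess(w)|=3:

[(1, 5, 0), (3, 2, 0), (5, 1, 0)]


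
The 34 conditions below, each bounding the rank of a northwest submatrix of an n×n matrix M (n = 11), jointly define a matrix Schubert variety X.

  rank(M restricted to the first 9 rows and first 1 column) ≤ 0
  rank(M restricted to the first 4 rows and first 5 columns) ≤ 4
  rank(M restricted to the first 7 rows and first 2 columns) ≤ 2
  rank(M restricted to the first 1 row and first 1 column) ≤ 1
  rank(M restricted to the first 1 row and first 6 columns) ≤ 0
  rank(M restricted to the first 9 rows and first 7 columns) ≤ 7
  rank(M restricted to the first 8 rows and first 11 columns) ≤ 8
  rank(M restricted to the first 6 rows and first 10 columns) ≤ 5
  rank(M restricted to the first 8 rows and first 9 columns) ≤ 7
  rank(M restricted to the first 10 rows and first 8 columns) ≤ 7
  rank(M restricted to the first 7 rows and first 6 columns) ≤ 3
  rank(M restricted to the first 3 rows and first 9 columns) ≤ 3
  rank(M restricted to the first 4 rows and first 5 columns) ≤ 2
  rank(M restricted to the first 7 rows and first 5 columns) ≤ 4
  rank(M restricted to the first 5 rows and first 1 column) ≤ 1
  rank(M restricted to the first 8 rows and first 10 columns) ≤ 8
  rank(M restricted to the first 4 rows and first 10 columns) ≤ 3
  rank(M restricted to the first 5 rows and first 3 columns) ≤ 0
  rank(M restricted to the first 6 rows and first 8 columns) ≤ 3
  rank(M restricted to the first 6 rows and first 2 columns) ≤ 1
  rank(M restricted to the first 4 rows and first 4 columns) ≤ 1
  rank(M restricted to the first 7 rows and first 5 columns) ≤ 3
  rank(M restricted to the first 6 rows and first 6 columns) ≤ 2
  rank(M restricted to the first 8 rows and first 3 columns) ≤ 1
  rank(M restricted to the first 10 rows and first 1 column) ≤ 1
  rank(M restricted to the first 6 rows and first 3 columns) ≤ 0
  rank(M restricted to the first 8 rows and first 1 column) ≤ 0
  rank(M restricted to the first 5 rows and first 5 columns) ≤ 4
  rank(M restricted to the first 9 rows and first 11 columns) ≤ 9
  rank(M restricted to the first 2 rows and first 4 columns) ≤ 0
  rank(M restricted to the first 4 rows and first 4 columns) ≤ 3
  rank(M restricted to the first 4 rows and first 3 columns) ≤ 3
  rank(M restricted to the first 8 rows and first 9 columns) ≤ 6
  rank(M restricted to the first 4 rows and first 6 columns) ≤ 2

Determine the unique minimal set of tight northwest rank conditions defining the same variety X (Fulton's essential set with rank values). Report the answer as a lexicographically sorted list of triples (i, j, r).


Propagating the 34 rank bounds to every northwest block:

  i=1: 0, 0, 0, 0, 0, 0, 1, 1, 1, 1, 1
  i=2: 0, 0, 0, 0, 1, 1, 2, 2, 2, 2, 2
  i=3: 0, 0, 0, 1, 2, 2, 3, 3, 3, 3, 3
  i=4: 0, 0, 0, 1, 2, 2, 3, 3, 3, 3, 4
  i=5: 0, 0, 0, 1, 2, 2, 3, 3, 4, 4, 5
  i=6: 0, 0, 0, 1, 2, 2, 3, 3, 4, 5, 6
  i=7: 0, 1, 1, 2, 3, 3, 4, 4, 5, 6, 7
  i=8: 0, 1, 1, 2, 3, 4, 5, 5, 6, 7, 8
  i=9: 0, 1, 2, 3, 4, 5, 6, 6, 7, 8, 9
  i=10: 1, 2, 3, 4, 5, 6, 7, 7, 8, 9, 10
  i=11: 1, 2, 3, 4, 5, 6, 7, 8, 9, 10, 11

reading off 1-entries of Δ²R: w = (7, 5, 4, 11, 9, 10, 2, 6, 3, 1, 8).

|D(w)|=34, |Ess(w)|=8:

[(1, 6, 0), (2, 4, 0), (4, 10, 3), (6, 3, 0), (6, 6, 2), (6, 8, 3), (8, 3, 1), (9, 1, 0)]


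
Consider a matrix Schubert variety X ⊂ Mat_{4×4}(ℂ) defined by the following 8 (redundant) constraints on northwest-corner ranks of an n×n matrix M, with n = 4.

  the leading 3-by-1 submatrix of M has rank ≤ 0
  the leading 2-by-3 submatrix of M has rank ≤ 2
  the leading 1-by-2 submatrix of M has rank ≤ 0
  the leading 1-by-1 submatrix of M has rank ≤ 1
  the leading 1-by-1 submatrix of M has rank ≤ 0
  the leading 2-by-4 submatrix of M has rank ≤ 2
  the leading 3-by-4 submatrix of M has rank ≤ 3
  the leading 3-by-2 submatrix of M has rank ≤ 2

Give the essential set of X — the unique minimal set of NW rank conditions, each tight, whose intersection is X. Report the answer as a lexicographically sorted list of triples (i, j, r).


Propagating the 8 rank bounds to every northwest block:

  i=1: 0, 0, 1, 1
  i=2: 0, 1, 2, 2
  i=3: 0, 1, 2, 3
  i=4: 1, 2, 3, 4

so w = (3, 2, 4, 1).

2 SE-corners of the 4-cell Rothe diagram give Ess(w):

[(1, 2, 0), (3, 1, 0)]


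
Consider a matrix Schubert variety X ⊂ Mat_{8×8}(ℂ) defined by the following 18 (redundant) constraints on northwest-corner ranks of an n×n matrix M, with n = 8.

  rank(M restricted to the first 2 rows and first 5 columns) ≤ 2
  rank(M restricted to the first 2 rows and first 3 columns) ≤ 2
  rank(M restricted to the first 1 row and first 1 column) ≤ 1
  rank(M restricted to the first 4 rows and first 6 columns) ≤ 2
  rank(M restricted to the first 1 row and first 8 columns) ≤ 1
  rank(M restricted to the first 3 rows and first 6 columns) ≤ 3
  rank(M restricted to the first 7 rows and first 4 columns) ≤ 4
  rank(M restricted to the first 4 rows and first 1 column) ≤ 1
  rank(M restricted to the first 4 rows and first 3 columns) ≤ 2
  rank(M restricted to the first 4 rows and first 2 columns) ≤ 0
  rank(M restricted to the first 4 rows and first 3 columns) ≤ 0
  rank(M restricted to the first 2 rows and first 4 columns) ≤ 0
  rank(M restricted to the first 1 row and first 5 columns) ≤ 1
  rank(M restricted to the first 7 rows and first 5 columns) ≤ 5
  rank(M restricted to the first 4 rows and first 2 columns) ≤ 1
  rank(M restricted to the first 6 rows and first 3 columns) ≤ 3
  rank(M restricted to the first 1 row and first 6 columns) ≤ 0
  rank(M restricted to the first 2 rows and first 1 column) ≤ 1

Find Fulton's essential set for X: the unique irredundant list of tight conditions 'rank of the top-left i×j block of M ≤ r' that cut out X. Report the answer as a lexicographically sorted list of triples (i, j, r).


Propagating the 18 rank bounds to every northwest block:

  0, 0, 0, 0, 0, 0, 1, 1
  0, 0, 0, 0, 1, 1, 2, 2
  0, 0, 0, 1, 2, 2, 3, 3
  0, 0, 0, 1, 2, 2, 3, 4
  1, 1, 1, 2, 3, 3, 4, 5
  1, 2, 2, 3, 4, 4, 5, 6
  1, 2, 3, 4, 5, 5, 6, 7
  1, 2, 3, 4, 5, 6, 7, 8

the unique w with this rank table is (7, 5, 4, 8, 1, 2, 3, 6).

ℓ(w)=17; the 4 essential cells (i,j,r):

[(1, 6, 0), (2, 4, 0), (4, 3, 0), (4, 6, 2)]


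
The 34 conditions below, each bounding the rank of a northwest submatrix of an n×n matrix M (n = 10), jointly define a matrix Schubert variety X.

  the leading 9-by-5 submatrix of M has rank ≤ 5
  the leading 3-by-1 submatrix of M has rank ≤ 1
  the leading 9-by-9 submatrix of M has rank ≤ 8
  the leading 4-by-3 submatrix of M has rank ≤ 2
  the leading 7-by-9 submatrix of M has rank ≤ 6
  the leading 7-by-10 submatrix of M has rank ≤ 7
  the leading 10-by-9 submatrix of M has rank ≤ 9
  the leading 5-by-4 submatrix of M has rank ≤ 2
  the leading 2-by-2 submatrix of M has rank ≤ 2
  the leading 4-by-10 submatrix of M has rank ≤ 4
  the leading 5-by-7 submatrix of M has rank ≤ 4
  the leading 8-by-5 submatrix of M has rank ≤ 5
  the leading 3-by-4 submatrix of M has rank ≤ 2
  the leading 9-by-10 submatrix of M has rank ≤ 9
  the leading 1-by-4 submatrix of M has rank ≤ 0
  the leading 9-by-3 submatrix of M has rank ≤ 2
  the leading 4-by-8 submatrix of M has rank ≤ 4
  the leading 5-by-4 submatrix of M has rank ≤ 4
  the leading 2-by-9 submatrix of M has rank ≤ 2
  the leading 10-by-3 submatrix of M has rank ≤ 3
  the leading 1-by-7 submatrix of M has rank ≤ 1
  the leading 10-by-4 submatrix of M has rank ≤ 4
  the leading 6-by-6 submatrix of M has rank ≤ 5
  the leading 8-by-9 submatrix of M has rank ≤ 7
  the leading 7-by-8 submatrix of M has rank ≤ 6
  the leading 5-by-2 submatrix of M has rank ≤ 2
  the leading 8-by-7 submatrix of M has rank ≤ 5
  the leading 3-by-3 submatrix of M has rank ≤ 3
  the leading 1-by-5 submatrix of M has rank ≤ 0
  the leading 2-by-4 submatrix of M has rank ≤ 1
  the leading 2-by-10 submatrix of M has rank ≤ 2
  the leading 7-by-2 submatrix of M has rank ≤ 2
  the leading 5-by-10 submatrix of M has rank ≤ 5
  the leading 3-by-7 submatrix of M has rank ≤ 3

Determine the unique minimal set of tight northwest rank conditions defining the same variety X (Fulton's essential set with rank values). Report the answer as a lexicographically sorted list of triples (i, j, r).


Computing R[i][j] = min implied NW-rank bound (n=10, 34 conditions):

  i=1: 0, 0, 0, 0, 0, 1, 1, 1, 1, 1
  i=2: 1, 1, 1, 1, 1, 2, 2, 2, 2, 2
  i=3: 1, 2, 2, 2, 2, 3, 3, 3, 3, 3
  i=4: 1, 2, 2, 2, 3, 4, 4, 4, 4, 4
  i=5: 1, 2, 2, 2, 3, 4, 4, 5, 5, 5
  i=6: 1, 2, 2, 3, 4, 5, 5, 6, 6, 6
  i=7: 1, 2, 2, 3, 4, 5, 5, 6, 6, 7
  i=8: 1, 2, 2, 3, 4, 5, 5, 6, 7, 8
  i=9: 1, 2, 2, 3, 4, 5, 6, 7, 8, 9
  i=10: 1, 2, 3, 4, 5, 6, 7, 8, 9, 10

so w = (6, 1, 2, 5, 8, 4, 10, 9, 7, 3).

Rothe diagram D(w) (17 cells), 6 SE-corners (essential conditions):

[(1, 5, 0), (5, 4, 2), (5, 7, 4), (7, 9, 6), (8, 7, 5), (9, 3, 2)]


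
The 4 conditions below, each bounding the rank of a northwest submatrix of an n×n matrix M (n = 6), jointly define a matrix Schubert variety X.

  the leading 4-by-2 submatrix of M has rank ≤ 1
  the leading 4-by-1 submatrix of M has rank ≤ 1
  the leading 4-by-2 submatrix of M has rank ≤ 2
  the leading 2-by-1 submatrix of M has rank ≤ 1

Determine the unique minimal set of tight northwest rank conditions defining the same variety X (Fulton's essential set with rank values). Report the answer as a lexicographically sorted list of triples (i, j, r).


Recovering R(i,j) via the rank-extension bound from the 4 conditions:

  i=1: 1 1 1 1 1 1
  i=2: 1 1 2 2 2 2
  i=3: 1 1 2 3 3 3
  i=4: 1 1 2 3 4 4
  i=5: 1 2 3 4 5 5
  i=6: 1 2 3 4 5 6

hence w(1..6) = (1, 3, 4, 5, 2, 6).

ℓ(w)=3; the 1 essential cell (i,j,r):

[(4, 2, 1)]


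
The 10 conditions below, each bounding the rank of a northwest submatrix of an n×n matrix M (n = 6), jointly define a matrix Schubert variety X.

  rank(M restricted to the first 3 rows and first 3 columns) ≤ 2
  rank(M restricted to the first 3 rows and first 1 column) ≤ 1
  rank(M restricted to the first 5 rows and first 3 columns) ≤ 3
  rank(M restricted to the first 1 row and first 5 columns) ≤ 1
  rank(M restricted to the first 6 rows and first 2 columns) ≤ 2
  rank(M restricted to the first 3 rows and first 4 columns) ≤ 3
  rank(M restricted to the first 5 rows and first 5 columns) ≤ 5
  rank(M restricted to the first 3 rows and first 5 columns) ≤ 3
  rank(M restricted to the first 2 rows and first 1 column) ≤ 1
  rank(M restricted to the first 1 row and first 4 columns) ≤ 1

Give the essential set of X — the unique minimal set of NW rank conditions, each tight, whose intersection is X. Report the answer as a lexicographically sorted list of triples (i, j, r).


Propagating the 10 rank bounds to every northwest block:

  i=1: 1, 1, 1, 1, 1, 1
  i=2: 1, 2, 2, 2, 2, 2
  i=3: 1, 2, 2, 3, 3, 3
  i=4: 1, 2, 3, 4, 4, 4
  i=5: 1, 2, 3, 4, 5, 5
  i=6: 1, 2, 3, 4, 5, 6

reading off 1-entries of Δ²R: w = (1, 2, 4, 3, 5, 6).

Fulton essential set (the sole Rothe cell):

[(3, 3, 2)]


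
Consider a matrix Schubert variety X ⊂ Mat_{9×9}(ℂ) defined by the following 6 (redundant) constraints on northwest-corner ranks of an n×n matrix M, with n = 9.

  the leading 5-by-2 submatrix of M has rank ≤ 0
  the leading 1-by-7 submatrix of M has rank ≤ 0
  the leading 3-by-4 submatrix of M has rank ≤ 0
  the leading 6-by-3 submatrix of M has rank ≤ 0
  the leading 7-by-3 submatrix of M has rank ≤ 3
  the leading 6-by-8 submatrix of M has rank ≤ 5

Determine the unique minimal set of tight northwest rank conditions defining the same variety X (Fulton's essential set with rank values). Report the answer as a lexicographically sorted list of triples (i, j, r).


Recovering R(i,j) via the rank-extension bound from the 6 conditions:

  R[1]: 0 | 0 | 0 | 0 | 0 | 0 | 0 | 1 | 1
  R[2]: 0 | 0 | 0 | 0 | 1 | 1 | 1 | 2 | 2
  R[3]: 0 | 0 | 0 | 0 | 1 | 2 | 2 | 3 | 3
  R[4]: 0 | 0 | 0 | 1 | 2 | 3 | 3 | 4 | 4
  R[5]: 0 | 0 | 0 | 1 | 2 | 3 | 4 | 5 | 5
  R[6]: 0 | 0 | 0 | 1 | 2 | 3 | 4 | 5 | 6
  R[7]: 1 | 1 | 1 | 2 | 3 | 4 | 5 | 6 | 7
  R[8]: 1 | 2 | 2 | 3 | 4 | 5 | 6 | 7 | 8
  R[9]: 1 | 2 | 3 | 4 | 5 | 6 | 7 | 8 | 9

second differences of R give the permutation w = (8, 5, 6, 4, 7, 9, 1, 2, 3).

D(w) has 24 cells with 3 SE-corners; essential set:

[(1, 7, 0), (3, 4, 0), (6, 3, 0)]


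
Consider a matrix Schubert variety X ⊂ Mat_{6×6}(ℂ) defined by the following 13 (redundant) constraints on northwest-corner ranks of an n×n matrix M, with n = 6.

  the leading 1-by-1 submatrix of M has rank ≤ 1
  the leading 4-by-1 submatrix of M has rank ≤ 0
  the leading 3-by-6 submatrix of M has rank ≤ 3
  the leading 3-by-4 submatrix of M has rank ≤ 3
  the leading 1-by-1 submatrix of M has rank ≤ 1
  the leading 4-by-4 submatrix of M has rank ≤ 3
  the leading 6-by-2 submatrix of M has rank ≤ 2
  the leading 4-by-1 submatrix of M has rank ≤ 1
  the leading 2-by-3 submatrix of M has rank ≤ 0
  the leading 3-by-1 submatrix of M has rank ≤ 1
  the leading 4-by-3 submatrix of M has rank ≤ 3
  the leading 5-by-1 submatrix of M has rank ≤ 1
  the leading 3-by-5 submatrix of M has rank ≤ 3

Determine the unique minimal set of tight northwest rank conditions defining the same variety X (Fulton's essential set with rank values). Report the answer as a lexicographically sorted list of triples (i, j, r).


The tightest implied rank at each (i,j), from the 13 conditions:

  i=1: 0 | 0 | 0 | 1 | 1 | 1
  i=2: 0 | 0 | 0 | 1 | 2 | 2
  i=3: 0 | 1 | 1 | 2 | 3 | 3
  i=4: 0 | 1 | 2 | 3 | 4 | 4
  i=5: 1 | 2 | 3 | 4 | 5 | 5
  i=6: 1 | 2 | 3 | 4 | 5 | 6

so w = (4, 5, 2, 3, 1, 6).

Fulton essential set (2 of the 8 Rothe cells):

[(2, 3, 0), (4, 1, 0)]


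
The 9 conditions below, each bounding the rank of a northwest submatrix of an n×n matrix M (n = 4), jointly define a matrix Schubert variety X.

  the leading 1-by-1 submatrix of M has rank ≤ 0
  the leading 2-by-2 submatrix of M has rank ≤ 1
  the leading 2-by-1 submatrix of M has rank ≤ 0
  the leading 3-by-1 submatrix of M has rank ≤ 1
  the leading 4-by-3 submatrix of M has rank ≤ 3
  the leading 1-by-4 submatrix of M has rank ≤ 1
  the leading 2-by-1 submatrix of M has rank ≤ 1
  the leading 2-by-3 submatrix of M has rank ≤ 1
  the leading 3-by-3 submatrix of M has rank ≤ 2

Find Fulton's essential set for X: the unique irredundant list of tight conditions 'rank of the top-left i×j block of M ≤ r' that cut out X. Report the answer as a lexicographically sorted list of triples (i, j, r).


The tightest implied rank at each (i,j), from the 9 conditions:

  i=1: 0 1 1 1
  i=2: 0 1 1 2
  i=3: 1 2 2 3
  i=4: 1 2 3 4

giving w = (2, 4, 1, 3) via Δ²R.

Fulton essential set (2 of the 3 Rothe cells):

[(2, 1, 0), (2, 3, 1)]


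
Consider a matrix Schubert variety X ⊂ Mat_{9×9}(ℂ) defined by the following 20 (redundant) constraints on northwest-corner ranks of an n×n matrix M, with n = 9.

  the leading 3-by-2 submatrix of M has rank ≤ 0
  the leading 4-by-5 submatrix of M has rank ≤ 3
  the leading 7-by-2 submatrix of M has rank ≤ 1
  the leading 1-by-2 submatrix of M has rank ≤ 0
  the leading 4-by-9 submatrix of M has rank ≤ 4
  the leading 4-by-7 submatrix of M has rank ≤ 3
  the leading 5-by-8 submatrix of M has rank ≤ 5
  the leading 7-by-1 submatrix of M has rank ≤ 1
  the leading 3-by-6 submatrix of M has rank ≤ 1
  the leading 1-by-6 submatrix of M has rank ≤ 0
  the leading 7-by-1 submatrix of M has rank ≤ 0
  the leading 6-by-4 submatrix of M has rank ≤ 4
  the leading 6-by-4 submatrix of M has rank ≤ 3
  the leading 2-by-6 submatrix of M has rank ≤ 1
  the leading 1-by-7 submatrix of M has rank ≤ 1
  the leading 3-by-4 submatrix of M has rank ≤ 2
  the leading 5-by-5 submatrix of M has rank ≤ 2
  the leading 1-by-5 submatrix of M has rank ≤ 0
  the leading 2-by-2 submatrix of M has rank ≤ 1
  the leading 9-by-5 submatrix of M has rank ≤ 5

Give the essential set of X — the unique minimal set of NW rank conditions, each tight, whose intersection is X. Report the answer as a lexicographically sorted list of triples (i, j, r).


Reconstructing r_w from the 20 given conditions:

  R[1]: 0 0 0 0 0 0 1 1 1
  R[2]: 0 0 1 1 1 1 2 2 2
  R[3]: 0 0 1 1 1 1 2 3 3
  R[4]: 0 1 2 2 2 2 3 4 4
  R[5]: 0 1 2 2 2 3 4 5 5
  R[6]: 0 1 2 3 3 4 5 6 6
  R[7]: 0 1 2 3 4 5 6 7 7
  R[8]: 1 2 3 4 5 6 7 8 8
  R[9]: 1 2 3 4 5 6 7 8 9

second differences of R give the permutation w = (7, 3, 8, 2, 6, 4, 5, 1, 9).

Rothe diagram D(w) (19 cells), 5 SE-corners (essential conditions):

[(1, 6, 0), (3, 2, 0), (3, 6, 1), (5, 5, 2), (7, 1, 0)]


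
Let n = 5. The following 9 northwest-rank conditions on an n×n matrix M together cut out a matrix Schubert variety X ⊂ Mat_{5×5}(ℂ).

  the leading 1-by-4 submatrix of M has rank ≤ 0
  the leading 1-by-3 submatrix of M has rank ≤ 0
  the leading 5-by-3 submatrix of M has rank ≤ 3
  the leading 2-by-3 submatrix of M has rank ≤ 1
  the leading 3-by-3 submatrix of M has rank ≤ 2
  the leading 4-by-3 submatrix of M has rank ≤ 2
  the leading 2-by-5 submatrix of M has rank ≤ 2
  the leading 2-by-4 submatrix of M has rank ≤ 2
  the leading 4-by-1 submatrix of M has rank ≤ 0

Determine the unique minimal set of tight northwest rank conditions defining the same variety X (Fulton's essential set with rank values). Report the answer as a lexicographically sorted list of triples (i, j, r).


The tightest implied rank at each (i,j), from the 9 conditions:

  0 0 0 0 1
  0 1 1 1 2
  0 1 2 2 3
  0 1 2 3 4
  1 2 3 4 5

so w = (5, 2, 3, 4, 1).

2 SE-corners of the 7-cell Rothe diagram give Ess(w):

[(1, 4, 0), (4, 1, 0)]


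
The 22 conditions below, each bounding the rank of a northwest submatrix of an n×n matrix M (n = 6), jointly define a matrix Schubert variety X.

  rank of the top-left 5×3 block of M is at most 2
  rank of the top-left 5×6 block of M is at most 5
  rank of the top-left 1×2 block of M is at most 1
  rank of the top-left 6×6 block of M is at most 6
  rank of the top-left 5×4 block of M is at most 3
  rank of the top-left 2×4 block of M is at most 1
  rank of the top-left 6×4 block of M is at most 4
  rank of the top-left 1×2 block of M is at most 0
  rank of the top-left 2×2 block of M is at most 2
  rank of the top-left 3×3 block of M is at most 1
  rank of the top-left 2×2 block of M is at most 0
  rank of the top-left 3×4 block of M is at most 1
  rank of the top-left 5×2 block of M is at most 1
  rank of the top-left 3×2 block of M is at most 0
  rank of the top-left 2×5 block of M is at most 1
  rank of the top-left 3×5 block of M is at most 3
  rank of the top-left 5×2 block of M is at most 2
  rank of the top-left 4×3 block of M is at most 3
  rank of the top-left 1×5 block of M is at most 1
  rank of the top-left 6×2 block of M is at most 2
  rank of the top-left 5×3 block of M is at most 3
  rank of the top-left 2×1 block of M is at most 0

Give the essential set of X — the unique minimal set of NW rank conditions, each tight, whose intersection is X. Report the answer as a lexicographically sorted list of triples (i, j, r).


Reconstructing r_w from the 22 given conditions:

  0 0 1 1 1 1
  0 0 1 1 1 2
  0 0 1 1 2 3
  1 1 2 2 3 4
  1 1 2 3 4 5
  1 2 3 4 5 6

the unique w with this rank table is (3, 6, 5, 1, 4, 2).

|D(w)|=10, |Ess(w)|=4:

[(2, 5, 1), (3, 2, 0), (3, 4, 1), (5, 2, 1)]


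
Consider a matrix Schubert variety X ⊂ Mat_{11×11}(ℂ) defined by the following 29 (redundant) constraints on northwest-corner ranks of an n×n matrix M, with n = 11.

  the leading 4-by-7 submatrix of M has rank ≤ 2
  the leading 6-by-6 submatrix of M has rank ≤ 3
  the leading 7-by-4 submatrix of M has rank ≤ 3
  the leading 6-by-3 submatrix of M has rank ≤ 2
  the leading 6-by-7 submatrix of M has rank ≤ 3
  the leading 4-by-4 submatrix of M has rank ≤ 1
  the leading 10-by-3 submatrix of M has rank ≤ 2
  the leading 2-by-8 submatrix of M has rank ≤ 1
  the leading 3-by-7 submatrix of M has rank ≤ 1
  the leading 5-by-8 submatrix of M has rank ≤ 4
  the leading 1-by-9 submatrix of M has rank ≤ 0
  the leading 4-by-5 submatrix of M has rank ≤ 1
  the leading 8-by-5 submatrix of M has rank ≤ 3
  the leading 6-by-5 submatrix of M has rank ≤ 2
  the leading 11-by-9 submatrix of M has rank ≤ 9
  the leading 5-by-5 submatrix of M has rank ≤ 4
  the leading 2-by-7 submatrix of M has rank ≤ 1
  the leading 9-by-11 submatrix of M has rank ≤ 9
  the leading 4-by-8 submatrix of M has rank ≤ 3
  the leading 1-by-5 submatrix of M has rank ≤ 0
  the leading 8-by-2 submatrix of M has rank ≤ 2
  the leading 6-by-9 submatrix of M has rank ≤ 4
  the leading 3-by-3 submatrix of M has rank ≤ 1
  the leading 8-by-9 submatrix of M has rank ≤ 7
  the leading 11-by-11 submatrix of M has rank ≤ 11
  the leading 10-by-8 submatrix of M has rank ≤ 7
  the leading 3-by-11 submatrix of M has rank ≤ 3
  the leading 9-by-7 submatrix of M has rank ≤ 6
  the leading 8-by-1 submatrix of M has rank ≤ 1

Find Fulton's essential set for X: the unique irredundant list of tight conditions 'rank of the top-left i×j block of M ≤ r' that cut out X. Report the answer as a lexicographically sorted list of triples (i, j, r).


Rank table r_w(11×11) implied by the 29 constraints:

  row 1: 0 | 0 | 0 | 0 | 0 | 0 | 0 | 0 | 0 | 1 | 1
  row 2: 1 | 1 | 1 | 1 | 1 | 1 | 1 | 1 | 1 | 2 | 2
  row 3: 1 | 1 | 1 | 1 | 1 | 1 | 1 | 2 | 2 | 3 | 3
  row 4: 1 | 1 | 1 | 1 | 1 | 2 | 2 | 3 | 3 | 4 | 4
  row 5: 1 | 2 | 2 | 2 | 2 | 3 | 3 | 4 | 4 | 5 | 5
  row 6: 1 | 2 | 2 | 2 | 2 | 3 | 3 | 4 | 4 | 5 | 6
  row 7: 1 | 2 | 2 | 3 | 3 | 4 | 4 | 5 | 5 | 6 | 7
  row 8: 1 | 2 | 2 | 3 | 3 | 4 | 5 | 6 | 6 | 7 | 8
  row 9: 1 | 2 | 2 | 3 | 4 | 5 | 6 | 7 | 7 | 8 | 9
  row 10: 1 | 2 | 2 | 3 | 4 | 5 | 6 | 7 | 8 | 9 | 10
  row 11: 1 | 2 | 3 | 4 | 5 | 6 | 7 | 8 | 9 | 10 | 11

reading off 1-entries of Δ²R: w = (10, 1, 8, 6, 2, 11, 4, 7, 5, 9, 3).

|D(w)|=29, |Ess(w)|=8:

[(1, 9, 0), (3, 7, 1), (4, 5, 1), (6, 5, 2), (6, 7, 3), (6, 9, 4), (8, 5, 3), (10, 3, 2)]


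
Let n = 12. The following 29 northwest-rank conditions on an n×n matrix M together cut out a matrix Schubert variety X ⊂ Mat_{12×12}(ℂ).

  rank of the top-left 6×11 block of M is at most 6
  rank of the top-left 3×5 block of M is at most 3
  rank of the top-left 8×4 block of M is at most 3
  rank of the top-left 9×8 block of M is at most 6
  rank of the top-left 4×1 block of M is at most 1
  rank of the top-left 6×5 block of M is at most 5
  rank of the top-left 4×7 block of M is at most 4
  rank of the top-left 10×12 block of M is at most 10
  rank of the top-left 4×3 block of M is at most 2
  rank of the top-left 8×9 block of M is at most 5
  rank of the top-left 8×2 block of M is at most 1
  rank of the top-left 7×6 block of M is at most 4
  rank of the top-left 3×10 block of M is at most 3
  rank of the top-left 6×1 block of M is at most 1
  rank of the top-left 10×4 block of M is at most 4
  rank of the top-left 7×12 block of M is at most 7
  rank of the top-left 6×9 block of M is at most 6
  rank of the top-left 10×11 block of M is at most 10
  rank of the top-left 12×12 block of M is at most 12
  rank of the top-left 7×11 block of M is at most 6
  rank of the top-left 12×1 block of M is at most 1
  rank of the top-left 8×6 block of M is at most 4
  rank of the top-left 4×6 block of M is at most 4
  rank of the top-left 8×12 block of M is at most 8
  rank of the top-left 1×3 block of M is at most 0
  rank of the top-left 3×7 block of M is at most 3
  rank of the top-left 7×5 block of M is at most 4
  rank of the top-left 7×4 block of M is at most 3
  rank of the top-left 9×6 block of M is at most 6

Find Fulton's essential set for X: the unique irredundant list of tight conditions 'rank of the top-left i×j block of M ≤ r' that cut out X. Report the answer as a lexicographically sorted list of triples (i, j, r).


Computing R[i][j] = min implied NW-rank bound (n=12, 29 conditions):

  row 1: 0  0  0  1  1  1  1  1  1  1  1  1
  row 2: 1  1  1  2  2  2  2  2  2  2  2  2
  row 3: 1  1  2  3  3  3  3  3  3  3  3  3
  row 4: 1  1  2  3  4  4  4  4  4  4  4  4
  row 5: 1  1  2  3  4  4  5  5  5  5  5  5
  row 6: 1  1  2  3  4  4  5  5  5  6  6  6
  row 7: 1  1  2  3  4  4  5  5  5  6  6  7
  row 8: 1  1  2  3  4  4  5  5  5  6  7  8
  row 9: 1  2  3  4  5  5  6  6  6  7  8  9
  row 10: 1  2  3  4  5  6  7  7  7  8  9  10
  row 11: 1  2  3  4  5  6  7  8  8  9  10  11
  row 12: 1  2  3  4  5  6  7  8  9  10  11  12

second differences of R give the permutation w = (4, 1, 3, 5, 7, 10, 12, 11, 2, 6, 8, 9).

D(w) has 20 cells with 5 SE-corners; essential set:

[(1, 3, 0), (7, 11, 6), (8, 2, 1), (8, 6, 4), (8, 9, 5)]


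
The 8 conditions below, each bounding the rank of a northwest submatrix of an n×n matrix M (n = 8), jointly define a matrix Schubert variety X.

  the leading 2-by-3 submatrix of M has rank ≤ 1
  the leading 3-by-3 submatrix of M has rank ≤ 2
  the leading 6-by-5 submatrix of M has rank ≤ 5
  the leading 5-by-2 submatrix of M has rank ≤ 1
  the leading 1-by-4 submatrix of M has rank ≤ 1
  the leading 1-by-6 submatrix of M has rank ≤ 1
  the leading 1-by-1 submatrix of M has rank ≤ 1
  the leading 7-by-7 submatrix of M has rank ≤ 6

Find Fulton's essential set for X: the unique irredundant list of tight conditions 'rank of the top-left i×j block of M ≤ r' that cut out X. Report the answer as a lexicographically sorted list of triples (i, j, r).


Computing R[i][j] = min implied NW-rank bound (n=8, 8 conditions):

  R[1]: 1 | 1 | 1 | 1 | 1 | 1 | 1 | 1
  R[2]: 1 | 1 | 1 | 2 | 2 | 2 | 2 | 2
  R[3]: 1 | 1 | 2 | 3 | 3 | 3 | 3 | 3
  R[4]: 1 | 1 | 2 | 3 | 4 | 4 | 4 | 4
  R[5]: 1 | 1 | 2 | 3 | 4 | 5 | 5 | 5
  R[6]: 1 | 2 | 3 | 4 | 5 | 6 | 6 | 6
  R[7]: 1 | 2 | 3 | 4 | 5 | 6 | 6 | 7
  R[8]: 1 | 2 | 3 | 4 | 5 | 6 | 7 | 8

hence w(1..8) = (1, 4, 3, 5, 6, 2, 8, 7).

Fulton essential set (3 of the 6 Rothe cells):

[(2, 3, 1), (5, 2, 1), (7, 7, 6)]


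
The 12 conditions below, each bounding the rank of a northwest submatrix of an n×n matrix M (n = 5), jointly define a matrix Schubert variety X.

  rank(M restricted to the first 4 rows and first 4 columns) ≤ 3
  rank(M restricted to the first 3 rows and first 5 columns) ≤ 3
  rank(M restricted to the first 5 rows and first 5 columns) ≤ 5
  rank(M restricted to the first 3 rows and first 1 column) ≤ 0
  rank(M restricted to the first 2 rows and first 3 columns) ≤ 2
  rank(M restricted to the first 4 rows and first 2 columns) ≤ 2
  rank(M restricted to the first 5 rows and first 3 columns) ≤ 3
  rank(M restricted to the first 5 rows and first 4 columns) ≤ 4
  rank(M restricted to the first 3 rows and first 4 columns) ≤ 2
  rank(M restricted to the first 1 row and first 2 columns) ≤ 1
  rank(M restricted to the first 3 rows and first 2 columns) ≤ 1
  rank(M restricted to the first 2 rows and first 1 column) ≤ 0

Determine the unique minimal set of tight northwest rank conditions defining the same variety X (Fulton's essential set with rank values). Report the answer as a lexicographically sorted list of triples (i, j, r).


Recovering R(i,j) via the rank-extension bound from the 12 conditions:

  i=1: 0 | 1 | 1 | 1 | 1
  i=2: 0 | 1 | 2 | 2 | 2
  i=3: 0 | 1 | 2 | 2 | 3
  i=4: 1 | 2 | 3 | 3 | 4
  i=5: 1 | 2 | 3 | 4 | 5

hence w(1..5) = (2, 3, 5, 1, 4).

ℓ(w)=4; the 2 essential cells (i,j,r):

[(3, 1, 0), (3, 4, 2)]


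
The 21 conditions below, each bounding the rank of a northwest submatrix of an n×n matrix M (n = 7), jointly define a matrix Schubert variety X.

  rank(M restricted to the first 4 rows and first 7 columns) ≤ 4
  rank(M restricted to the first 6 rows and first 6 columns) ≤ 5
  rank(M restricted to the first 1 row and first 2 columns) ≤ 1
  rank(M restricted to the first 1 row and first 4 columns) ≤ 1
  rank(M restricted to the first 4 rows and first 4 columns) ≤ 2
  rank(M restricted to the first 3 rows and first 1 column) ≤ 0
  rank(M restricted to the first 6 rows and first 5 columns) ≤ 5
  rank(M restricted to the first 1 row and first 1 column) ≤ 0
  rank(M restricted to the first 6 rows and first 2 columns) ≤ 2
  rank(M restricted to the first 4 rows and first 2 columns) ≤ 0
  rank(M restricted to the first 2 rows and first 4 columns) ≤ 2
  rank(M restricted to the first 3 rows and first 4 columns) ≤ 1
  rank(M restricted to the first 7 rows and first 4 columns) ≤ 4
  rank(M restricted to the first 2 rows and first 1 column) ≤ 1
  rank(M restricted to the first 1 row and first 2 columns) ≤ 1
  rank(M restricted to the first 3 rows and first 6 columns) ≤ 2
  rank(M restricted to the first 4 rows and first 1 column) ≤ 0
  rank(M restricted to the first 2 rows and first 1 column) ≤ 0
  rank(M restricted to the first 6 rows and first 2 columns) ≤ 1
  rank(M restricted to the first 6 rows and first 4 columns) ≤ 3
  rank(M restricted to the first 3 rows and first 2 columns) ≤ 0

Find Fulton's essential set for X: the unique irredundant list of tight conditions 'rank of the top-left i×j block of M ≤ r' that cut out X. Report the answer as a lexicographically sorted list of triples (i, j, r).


The tightest implied rank at each (i,j), from the 21 conditions:

  i=1: 0, 0, 1, 1, 1, 1, 1
  i=2: 0, 0, 1, 1, 2, 2, 2
  i=3: 0, 0, 1, 1, 2, 2, 3
  i=4: 0, 0, 1, 2, 3, 3, 4
  i=5: 1, 1, 2, 3, 4, 4, 5
  i=6: 1, 1, 2, 3, 4, 5, 6
  i=7: 1, 2, 3, 4, 5, 6, 7

hence w(1..7) = (3, 5, 7, 4, 1, 6, 2).

|D(w)|=12, |Ess(w)|=4:

[(3, 4, 1), (3, 6, 2), (4, 2, 0), (6, 2, 1)]


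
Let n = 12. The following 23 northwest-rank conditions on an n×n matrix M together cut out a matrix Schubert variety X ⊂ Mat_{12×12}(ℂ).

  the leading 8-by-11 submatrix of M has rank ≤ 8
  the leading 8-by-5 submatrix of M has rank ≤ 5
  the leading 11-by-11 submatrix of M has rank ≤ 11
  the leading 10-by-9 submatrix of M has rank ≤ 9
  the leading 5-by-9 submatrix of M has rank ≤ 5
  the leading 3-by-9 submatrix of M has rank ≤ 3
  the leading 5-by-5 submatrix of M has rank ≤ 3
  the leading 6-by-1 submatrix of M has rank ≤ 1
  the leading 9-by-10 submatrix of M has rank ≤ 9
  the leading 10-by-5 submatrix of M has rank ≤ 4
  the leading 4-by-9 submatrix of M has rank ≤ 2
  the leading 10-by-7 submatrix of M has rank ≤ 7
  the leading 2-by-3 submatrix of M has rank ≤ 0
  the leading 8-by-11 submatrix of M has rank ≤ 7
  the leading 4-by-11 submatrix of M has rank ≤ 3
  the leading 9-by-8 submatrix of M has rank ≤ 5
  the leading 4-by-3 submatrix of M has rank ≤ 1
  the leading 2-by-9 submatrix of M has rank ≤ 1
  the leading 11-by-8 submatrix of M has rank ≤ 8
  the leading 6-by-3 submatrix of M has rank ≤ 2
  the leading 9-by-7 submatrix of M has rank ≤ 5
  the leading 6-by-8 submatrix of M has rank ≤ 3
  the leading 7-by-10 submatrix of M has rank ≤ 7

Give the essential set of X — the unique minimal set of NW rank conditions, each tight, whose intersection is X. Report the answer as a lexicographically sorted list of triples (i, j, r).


Recovering R(i,j) via the rank-extension bound from the 23 conditions:

  0  0  0  1  1  1  1  1  1  1  1  1
  0  0  0  1  1  1  1  1  1  2  2  2
  1  1  1  2  2  2  2  2  2  3  3  3
  1  1  1  2  2  2  2  2  2  3  3  4
  1  2  2  3  3  3  3  3  3  4  4  5
  1  2  2  3  3  3  3  3  4  5  5  6
  1  2  3  4  4  4  4  4  5  6  6  7
  1  2  3  4  4  5  5  5  6  7  7  8
  1  2  3  4  4  5  5  5  6  7  8  9
  1  2  3  4  4  5  6  6  7  8  9  10
  1  2  3  4  5  6  7  7  8  9  10  11
  1  2  3  4  5  6  7  8  9  10  11  12

the unique w with this rank table is (4, 10, 1, 12, 2, 9, 3, 6, 11, 7, 5, 8).

9 SE-corners of the 29-cell Rothe diagram give Ess(w):

[(2, 3, 0), (2, 9, 1), (4, 3, 1), (4, 9, 2), (4, 11, 3), (6, 3, 2), (6, 8, 3), (9, 8, 5), (10, 5, 4)]


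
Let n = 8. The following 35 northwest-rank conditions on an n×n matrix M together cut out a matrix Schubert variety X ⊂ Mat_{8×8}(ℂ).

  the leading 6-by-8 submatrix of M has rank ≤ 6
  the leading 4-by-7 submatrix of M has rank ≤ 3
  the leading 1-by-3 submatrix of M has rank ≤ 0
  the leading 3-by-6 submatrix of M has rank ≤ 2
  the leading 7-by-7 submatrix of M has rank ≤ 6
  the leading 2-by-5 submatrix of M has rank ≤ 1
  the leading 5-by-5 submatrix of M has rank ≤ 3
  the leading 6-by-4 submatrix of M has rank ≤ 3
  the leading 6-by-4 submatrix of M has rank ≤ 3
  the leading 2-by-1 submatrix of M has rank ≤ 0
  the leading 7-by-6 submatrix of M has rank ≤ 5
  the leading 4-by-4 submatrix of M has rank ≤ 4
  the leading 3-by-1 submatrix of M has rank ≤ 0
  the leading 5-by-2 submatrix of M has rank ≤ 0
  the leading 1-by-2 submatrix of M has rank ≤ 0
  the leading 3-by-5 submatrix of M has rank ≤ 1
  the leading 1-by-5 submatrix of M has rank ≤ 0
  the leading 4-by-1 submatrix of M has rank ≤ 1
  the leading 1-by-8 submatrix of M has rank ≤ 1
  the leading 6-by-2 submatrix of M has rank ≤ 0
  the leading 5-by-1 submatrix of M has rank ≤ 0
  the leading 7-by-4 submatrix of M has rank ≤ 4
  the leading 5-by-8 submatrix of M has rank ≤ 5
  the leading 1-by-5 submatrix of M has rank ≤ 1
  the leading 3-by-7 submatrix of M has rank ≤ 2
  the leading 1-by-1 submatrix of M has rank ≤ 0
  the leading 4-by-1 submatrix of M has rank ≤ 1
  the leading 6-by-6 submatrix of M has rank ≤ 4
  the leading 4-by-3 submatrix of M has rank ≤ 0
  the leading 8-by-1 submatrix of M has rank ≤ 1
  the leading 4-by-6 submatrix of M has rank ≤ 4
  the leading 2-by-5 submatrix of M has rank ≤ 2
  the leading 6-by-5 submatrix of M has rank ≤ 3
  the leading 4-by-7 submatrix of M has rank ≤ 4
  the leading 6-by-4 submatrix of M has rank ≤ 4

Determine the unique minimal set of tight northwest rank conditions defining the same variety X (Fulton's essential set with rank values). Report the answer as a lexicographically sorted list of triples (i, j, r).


Computing R[i][j] = min implied NW-rank bound (n=8, 35 conditions):

  0  0  0  0  0  1  1  1
  0  0  0  1  1  2  2  2
  0  0  0  1  1  2  2  3
  0  0  0  1  2  3  3  4
  0  0  1  2  3  4  4  5
  0  0  1  2  3  4  5  6
  1  1  2  3  4  5  6  7
  1  2  3  4  5  6  7  8

so w = (6, 4, 8, 5, 3, 7, 1, 2).

|D(w)|=20, |Ess(w)|=5:

[(1, 5, 0), (3, 5, 1), (3, 7, 2), (4, 3, 0), (6, 2, 0)]


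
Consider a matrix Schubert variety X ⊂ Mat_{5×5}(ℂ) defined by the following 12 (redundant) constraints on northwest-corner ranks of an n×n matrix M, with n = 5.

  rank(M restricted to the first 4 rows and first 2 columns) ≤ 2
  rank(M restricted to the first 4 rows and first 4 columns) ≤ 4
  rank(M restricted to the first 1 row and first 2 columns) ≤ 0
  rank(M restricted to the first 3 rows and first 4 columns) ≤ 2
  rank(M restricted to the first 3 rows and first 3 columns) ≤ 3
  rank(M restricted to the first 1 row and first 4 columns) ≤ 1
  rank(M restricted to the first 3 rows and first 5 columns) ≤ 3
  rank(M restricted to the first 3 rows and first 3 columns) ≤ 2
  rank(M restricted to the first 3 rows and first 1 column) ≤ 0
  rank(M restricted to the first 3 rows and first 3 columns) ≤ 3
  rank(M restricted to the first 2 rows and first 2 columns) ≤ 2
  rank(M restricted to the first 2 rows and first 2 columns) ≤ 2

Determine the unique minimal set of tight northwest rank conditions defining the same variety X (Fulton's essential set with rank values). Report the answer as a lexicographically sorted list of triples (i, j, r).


Recovering R(i,j) via the rank-extension bound from the 12 conditions:

  R[1]: 0  0  1  1  1
  R[2]: 0  1  2  2  2
  R[3]: 0  1  2  2  3
  R[4]: 1  2  3  3  4
  R[5]: 1  2  3  4  5

hence w(1..5) = (3, 2, 5, 1, 4).

|D(w)|=5, |Ess(w)|=3:

[(1, 2, 0), (3, 1, 0), (3, 4, 2)]
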